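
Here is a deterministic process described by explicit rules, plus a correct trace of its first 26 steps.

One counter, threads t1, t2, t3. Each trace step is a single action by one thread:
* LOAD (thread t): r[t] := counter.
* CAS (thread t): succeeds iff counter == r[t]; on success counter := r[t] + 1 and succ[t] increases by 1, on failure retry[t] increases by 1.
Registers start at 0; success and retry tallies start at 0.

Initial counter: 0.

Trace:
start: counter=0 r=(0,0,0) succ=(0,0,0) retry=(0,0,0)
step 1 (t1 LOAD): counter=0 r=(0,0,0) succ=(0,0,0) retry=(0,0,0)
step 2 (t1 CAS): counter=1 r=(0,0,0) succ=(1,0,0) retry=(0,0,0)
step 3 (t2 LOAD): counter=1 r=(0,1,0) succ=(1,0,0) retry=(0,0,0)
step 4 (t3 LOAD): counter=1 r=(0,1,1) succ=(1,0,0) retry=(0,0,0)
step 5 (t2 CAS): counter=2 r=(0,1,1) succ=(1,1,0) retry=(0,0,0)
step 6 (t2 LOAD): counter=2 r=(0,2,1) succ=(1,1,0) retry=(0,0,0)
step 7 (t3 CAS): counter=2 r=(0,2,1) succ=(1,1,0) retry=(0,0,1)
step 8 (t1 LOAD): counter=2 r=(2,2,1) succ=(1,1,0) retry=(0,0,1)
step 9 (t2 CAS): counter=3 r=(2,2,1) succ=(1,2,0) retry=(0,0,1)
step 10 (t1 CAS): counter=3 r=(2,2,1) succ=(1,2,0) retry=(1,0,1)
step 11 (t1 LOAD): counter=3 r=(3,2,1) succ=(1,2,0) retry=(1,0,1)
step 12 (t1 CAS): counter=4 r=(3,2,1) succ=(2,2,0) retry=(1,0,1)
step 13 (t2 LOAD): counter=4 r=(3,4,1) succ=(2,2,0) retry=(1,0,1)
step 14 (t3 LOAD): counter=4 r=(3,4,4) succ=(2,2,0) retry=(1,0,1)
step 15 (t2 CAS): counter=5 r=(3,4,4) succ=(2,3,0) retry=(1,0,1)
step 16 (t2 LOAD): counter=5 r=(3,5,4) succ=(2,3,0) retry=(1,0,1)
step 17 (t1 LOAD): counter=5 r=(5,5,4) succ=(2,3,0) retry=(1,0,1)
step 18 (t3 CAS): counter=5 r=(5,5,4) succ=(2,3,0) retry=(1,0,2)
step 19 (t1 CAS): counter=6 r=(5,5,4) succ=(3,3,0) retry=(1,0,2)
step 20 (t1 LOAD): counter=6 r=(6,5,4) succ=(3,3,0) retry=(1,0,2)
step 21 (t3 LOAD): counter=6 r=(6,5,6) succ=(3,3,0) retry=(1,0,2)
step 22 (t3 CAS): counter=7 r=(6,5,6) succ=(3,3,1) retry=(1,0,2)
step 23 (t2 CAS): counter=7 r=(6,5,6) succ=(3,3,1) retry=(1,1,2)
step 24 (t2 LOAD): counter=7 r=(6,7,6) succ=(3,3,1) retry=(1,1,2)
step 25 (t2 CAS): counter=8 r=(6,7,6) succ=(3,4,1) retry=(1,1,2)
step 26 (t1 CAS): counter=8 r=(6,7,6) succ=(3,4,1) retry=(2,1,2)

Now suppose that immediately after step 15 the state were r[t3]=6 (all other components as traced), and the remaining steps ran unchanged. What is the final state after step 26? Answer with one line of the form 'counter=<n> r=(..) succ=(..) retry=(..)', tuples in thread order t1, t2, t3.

counter=8 r=(6,7,6) succ=(3,4,1) retry=(2,1,2)

state after step 15 := counter=5 r=(3,4,6) succ=(2,3,0) retry=(1,0,1)
step 16 (t2 LOAD): counter=5 r=(3,5,6) succ=(2,3,0) retry=(1,0,1)
step 17 (t1 LOAD): counter=5 r=(5,5,6) succ=(2,3,0) retry=(1,0,1)
step 18 (t3 CAS): counter=5 r=(5,5,6) succ=(2,3,0) retry=(1,0,2)
step 19 (t1 CAS): counter=6 r=(5,5,6) succ=(3,3,0) retry=(1,0,2)
step 20 (t1 LOAD): counter=6 r=(6,5,6) succ=(3,3,0) retry=(1,0,2)
step 21 (t3 LOAD): counter=6 r=(6,5,6) succ=(3,3,0) retry=(1,0,2)
step 22 (t3 CAS): counter=7 r=(6,5,6) succ=(3,3,1) retry=(1,0,2)
step 23 (t2 CAS): counter=7 r=(6,5,6) succ=(3,3,1) retry=(1,1,2)
step 24 (t2 LOAD): counter=7 r=(6,7,6) succ=(3,3,1) retry=(1,1,2)
step 25 (t2 CAS): counter=8 r=(6,7,6) succ=(3,4,1) retry=(1,1,2)
step 26 (t1 CAS): counter=8 r=(6,7,6) succ=(3,4,1) retry=(2,1,2)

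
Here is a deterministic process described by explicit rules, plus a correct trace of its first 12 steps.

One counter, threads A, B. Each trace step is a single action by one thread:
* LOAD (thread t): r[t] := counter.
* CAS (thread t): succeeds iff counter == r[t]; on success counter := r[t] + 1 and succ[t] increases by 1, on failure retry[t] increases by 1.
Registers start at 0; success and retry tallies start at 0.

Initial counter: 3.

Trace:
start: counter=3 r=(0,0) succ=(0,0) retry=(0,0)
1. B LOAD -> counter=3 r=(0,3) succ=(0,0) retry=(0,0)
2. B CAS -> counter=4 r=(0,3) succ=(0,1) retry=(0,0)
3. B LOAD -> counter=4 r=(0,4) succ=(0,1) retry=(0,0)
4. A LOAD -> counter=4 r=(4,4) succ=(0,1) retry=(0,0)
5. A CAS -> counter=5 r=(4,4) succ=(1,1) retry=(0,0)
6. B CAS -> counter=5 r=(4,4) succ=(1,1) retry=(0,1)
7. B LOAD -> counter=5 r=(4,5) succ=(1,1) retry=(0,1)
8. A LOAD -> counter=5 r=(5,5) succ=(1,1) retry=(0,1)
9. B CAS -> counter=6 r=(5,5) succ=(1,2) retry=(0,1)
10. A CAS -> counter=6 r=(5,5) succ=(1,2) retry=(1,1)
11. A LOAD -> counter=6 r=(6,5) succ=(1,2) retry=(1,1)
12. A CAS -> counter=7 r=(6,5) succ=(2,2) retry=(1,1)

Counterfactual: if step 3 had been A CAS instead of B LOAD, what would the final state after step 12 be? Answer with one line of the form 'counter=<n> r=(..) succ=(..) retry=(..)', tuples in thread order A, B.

(re-executing from step 3 with the substitution; state before step 3: counter=4 r=(0,3) succ=(0,1) retry=(0,0))
3. A CAS -> counter=4 r=(0,3) succ=(0,1) retry=(1,0)
4. A LOAD -> counter=4 r=(4,3) succ=(0,1) retry=(1,0)
5. A CAS -> counter=5 r=(4,3) succ=(1,1) retry=(1,0)
6. B CAS -> counter=5 r=(4,3) succ=(1,1) retry=(1,1)
7. B LOAD -> counter=5 r=(4,5) succ=(1,1) retry=(1,1)
8. A LOAD -> counter=5 r=(5,5) succ=(1,1) retry=(1,1)
9. B CAS -> counter=6 r=(5,5) succ=(1,2) retry=(1,1)
10. A CAS -> counter=6 r=(5,5) succ=(1,2) retry=(2,1)
11. A LOAD -> counter=6 r=(6,5) succ=(1,2) retry=(2,1)
12. A CAS -> counter=7 r=(6,5) succ=(2,2) retry=(2,1)

counter=7 r=(6,5) succ=(2,2) retry=(2,1)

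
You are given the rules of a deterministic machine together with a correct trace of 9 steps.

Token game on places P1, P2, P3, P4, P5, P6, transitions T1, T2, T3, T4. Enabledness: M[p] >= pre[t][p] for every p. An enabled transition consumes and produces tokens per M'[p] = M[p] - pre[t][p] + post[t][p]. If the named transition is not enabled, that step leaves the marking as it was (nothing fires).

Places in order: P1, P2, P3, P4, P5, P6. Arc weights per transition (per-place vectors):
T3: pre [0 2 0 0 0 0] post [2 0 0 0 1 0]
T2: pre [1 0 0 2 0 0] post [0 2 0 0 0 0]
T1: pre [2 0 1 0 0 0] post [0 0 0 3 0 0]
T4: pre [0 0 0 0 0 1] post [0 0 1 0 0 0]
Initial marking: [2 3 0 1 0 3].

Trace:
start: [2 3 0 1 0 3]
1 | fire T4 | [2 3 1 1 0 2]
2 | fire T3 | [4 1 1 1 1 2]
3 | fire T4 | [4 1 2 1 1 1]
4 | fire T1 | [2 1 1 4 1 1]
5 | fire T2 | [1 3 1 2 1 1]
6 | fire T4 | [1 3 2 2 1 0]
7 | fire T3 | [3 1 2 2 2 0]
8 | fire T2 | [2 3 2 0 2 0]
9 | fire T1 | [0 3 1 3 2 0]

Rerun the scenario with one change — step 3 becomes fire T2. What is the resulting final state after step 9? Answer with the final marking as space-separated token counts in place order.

(re-executing from step 3 with the substitution; state before step 3: [4 1 1 1 1 2])
3 | fire T2 | [4 1 1 1 1 2]
4 | fire T1 | [2 1 0 4 1 2]
5 | fire T2 | [1 3 0 2 1 2]
6 | fire T4 | [1 3 1 2 1 1]
7 | fire T3 | [3 1 1 2 2 1]
8 | fire T2 | [2 3 1 0 2 1]
9 | fire T1 | [0 3 0 3 2 1]

0 3 0 3 2 1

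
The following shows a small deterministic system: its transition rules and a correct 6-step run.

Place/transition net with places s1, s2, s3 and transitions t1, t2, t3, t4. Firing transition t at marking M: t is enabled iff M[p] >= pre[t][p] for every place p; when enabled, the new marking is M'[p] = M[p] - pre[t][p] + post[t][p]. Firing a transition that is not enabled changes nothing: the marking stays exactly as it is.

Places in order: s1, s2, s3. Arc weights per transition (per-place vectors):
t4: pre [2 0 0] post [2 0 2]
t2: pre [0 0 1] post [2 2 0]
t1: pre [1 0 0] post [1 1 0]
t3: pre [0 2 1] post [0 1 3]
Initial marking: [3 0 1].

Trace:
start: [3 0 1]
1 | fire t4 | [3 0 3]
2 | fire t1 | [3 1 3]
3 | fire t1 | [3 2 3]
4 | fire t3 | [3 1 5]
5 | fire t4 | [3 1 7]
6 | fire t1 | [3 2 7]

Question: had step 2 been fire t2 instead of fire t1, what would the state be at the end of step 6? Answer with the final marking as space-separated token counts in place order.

(re-executing from step 2 with the substitution; state before step 2: [3 0 3])
2 | fire t2 | [5 2 2]
3 | fire t1 | [5 3 2]
4 | fire t3 | [5 2 4]
5 | fire t4 | [5 2 6]
6 | fire t1 | [5 3 6]

5 3 6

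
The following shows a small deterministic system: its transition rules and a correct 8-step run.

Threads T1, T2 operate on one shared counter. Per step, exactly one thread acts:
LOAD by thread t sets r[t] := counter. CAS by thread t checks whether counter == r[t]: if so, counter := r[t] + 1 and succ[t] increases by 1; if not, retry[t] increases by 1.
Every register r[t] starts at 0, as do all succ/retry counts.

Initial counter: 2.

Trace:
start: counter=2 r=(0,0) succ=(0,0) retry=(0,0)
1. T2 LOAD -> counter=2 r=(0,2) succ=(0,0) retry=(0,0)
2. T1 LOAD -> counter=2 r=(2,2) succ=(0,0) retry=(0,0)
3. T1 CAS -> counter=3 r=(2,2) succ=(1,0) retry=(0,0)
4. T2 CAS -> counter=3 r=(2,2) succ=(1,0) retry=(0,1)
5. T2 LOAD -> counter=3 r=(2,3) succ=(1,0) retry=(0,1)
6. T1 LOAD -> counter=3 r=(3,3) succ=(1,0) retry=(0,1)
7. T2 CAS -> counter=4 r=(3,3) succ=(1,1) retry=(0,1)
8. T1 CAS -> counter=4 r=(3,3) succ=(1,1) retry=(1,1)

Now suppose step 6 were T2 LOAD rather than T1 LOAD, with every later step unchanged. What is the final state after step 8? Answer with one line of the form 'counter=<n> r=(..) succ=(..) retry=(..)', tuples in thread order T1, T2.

(re-executing from step 6 with the substitution; state before step 6: counter=3 r=(2,3) succ=(1,0) retry=(0,1))
6. T2 LOAD -> counter=3 r=(2,3) succ=(1,0) retry=(0,1)
7. T2 CAS -> counter=4 r=(2,3) succ=(1,1) retry=(0,1)
8. T1 CAS -> counter=4 r=(2,3) succ=(1,1) retry=(1,1)

counter=4 r=(2,3) succ=(1,1) retry=(1,1)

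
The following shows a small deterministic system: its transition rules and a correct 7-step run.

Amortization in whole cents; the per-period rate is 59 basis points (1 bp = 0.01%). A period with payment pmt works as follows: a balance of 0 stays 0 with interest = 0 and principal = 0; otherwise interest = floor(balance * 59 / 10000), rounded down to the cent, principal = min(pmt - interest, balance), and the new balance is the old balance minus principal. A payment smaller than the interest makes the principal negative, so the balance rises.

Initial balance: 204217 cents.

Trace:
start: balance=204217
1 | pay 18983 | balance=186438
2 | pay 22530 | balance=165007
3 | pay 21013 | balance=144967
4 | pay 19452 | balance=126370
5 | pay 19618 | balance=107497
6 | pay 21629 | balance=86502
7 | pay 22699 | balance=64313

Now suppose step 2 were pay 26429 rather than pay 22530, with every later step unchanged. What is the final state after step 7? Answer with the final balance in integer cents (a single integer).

60297

(re-executing from step 2 with the substitution; state before step 2: balance=186438)
2 | pay 26429 | balance=161108
3 | pay 21013 | balance=141045
4 | pay 19452 | balance=122425
5 | pay 19618 | balance=103529
6 | pay 21629 | balance=82510
7 | pay 22699 | balance=60297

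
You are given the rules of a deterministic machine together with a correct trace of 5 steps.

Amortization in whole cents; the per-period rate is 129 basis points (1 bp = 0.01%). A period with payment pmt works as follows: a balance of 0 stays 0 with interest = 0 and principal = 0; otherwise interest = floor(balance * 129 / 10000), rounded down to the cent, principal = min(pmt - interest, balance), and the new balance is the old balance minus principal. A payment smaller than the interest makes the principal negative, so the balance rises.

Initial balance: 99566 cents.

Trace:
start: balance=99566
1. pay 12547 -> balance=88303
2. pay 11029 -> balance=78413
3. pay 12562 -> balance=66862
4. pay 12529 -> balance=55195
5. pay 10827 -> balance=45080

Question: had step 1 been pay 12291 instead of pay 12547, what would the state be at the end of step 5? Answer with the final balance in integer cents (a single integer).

45348

(re-executing from step 1 with the substitution; state before step 1: balance=99566)
1. pay 12291 -> balance=88559
2. pay 11029 -> balance=78672
3. pay 12562 -> balance=67124
4. pay 12529 -> balance=55460
5. pay 10827 -> balance=45348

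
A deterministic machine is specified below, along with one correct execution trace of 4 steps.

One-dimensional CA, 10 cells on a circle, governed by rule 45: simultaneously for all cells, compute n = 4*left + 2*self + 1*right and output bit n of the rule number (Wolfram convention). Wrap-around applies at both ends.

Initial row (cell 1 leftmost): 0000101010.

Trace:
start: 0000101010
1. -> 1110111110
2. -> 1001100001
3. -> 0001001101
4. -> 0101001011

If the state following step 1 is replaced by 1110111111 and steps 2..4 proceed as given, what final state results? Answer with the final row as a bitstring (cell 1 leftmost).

state after step 1 := 1110111111
2. -> 0001100000
3. -> 1101001111
4. -> 0011001000

0011001000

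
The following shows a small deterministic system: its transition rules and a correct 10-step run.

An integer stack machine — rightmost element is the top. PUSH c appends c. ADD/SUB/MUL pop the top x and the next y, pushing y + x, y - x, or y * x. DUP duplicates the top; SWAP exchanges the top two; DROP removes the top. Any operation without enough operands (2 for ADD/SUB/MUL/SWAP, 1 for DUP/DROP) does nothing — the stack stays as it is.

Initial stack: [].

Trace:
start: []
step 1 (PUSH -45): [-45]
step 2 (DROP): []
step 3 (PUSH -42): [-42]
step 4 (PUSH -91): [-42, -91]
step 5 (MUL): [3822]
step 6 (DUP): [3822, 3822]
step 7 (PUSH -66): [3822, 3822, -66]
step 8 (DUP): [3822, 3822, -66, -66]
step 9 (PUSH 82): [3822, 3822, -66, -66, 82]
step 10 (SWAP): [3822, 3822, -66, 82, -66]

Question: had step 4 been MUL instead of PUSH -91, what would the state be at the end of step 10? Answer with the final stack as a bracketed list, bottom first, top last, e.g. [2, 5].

[-42, -42, -66, 82, -66]

(re-executing from step 4 with the substitution; state before step 4: [-42])
step 4 (MUL): [-42]
step 5 (MUL): [-42]
step 6 (DUP): [-42, -42]
step 7 (PUSH -66): [-42, -42, -66]
step 8 (DUP): [-42, -42, -66, -66]
step 9 (PUSH 82): [-42, -42, -66, -66, 82]
step 10 (SWAP): [-42, -42, -66, 82, -66]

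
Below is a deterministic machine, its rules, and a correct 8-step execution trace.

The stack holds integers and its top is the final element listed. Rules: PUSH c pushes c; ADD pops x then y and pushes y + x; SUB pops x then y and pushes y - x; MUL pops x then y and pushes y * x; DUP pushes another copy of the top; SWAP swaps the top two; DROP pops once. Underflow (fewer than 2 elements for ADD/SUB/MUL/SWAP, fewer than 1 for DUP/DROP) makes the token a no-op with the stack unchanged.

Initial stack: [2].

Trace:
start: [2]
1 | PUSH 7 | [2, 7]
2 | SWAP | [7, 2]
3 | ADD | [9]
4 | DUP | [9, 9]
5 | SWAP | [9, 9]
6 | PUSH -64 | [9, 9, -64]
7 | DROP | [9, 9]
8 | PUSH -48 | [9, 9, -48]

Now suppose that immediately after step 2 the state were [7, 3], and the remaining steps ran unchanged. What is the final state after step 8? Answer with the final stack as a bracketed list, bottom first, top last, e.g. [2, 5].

[10, 10, -48]

state after step 2 := [7, 3]
3 | ADD | [10]
4 | DUP | [10, 10]
5 | SWAP | [10, 10]
6 | PUSH -64 | [10, 10, -64]
7 | DROP | [10, 10]
8 | PUSH -48 | [10, 10, -48]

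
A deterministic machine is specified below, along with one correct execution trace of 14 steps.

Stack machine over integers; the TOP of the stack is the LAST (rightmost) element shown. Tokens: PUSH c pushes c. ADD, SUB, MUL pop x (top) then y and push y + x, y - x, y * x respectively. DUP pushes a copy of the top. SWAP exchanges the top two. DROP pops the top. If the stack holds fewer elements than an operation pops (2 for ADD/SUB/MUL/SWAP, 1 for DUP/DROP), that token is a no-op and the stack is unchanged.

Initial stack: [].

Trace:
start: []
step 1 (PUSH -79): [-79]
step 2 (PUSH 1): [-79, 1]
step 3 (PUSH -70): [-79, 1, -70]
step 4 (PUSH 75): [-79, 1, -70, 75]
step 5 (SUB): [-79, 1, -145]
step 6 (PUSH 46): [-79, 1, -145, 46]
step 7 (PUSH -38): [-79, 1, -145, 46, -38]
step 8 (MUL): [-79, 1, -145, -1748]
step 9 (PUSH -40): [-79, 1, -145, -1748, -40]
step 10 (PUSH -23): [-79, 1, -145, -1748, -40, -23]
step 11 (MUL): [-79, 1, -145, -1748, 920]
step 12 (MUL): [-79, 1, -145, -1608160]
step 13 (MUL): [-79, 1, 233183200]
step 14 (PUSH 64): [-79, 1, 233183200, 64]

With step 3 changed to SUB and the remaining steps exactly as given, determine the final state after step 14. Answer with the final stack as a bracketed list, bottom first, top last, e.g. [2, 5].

(re-executing from step 3 with the substitution; state before step 3: [-79, 1])
step 3 (SUB): [-80]
step 4 (PUSH 75): [-80, 75]
step 5 (SUB): [-155]
step 6 (PUSH 46): [-155, 46]
step 7 (PUSH -38): [-155, 46, -38]
step 8 (MUL): [-155, -1748]
step 9 (PUSH -40): [-155, -1748, -40]
step 10 (PUSH -23): [-155, -1748, -40, -23]
step 11 (MUL): [-155, -1748, 920]
step 12 (MUL): [-155, -1608160]
step 13 (MUL): [249264800]
step 14 (PUSH 64): [249264800, 64]

[249264800, 64]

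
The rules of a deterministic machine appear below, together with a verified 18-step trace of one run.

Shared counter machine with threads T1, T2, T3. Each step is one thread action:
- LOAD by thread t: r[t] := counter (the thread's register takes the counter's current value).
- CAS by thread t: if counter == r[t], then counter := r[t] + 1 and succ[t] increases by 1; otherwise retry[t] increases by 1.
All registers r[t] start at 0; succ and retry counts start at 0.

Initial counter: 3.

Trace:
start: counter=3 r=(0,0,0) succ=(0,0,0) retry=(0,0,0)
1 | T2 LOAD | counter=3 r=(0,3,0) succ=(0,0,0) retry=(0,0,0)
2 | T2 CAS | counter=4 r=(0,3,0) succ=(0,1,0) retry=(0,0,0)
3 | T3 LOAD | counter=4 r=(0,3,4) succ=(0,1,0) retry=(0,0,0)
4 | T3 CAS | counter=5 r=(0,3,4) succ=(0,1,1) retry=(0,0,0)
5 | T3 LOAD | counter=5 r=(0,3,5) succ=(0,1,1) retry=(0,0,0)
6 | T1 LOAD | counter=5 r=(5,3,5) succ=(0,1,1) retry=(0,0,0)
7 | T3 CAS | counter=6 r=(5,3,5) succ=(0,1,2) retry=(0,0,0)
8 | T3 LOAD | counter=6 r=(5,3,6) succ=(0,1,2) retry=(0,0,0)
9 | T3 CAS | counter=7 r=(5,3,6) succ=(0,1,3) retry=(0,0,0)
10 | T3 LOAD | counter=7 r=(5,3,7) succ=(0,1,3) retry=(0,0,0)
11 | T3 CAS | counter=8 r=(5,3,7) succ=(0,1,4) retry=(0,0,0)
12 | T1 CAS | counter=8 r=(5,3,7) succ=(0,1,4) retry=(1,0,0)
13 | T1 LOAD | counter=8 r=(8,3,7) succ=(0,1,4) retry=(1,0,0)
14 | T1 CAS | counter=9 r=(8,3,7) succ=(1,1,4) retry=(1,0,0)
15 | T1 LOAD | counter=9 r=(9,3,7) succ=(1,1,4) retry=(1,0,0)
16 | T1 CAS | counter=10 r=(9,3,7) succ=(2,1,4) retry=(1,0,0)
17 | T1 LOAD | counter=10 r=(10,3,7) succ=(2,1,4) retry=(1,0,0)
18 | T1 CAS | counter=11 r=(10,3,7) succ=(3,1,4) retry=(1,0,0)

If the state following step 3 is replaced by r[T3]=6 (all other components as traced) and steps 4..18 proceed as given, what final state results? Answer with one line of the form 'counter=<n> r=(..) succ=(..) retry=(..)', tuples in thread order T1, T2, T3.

state after step 3 := counter=4 r=(0,3,6) succ=(0,1,0) retry=(0,0,0)
4 | T3 CAS | counter=4 r=(0,3,6) succ=(0,1,0) retry=(0,0,1)
5 | T3 LOAD | counter=4 r=(0,3,4) succ=(0,1,0) retry=(0,0,1)
6 | T1 LOAD | counter=4 r=(4,3,4) succ=(0,1,0) retry=(0,0,1)
7 | T3 CAS | counter=5 r=(4,3,4) succ=(0,1,1) retry=(0,0,1)
8 | T3 LOAD | counter=5 r=(4,3,5) succ=(0,1,1) retry=(0,0,1)
9 | T3 CAS | counter=6 r=(4,3,5) succ=(0,1,2) retry=(0,0,1)
10 | T3 LOAD | counter=6 r=(4,3,6) succ=(0,1,2) retry=(0,0,1)
11 | T3 CAS | counter=7 r=(4,3,6) succ=(0,1,3) retry=(0,0,1)
12 | T1 CAS | counter=7 r=(4,3,6) succ=(0,1,3) retry=(1,0,1)
13 | T1 LOAD | counter=7 r=(7,3,6) succ=(0,1,3) retry=(1,0,1)
14 | T1 CAS | counter=8 r=(7,3,6) succ=(1,1,3) retry=(1,0,1)
15 | T1 LOAD | counter=8 r=(8,3,6) succ=(1,1,3) retry=(1,0,1)
16 | T1 CAS | counter=9 r=(8,3,6) succ=(2,1,3) retry=(1,0,1)
17 | T1 LOAD | counter=9 r=(9,3,6) succ=(2,1,3) retry=(1,0,1)
18 | T1 CAS | counter=10 r=(9,3,6) succ=(3,1,3) retry=(1,0,1)

counter=10 r=(9,3,6) succ=(3,1,3) retry=(1,0,1)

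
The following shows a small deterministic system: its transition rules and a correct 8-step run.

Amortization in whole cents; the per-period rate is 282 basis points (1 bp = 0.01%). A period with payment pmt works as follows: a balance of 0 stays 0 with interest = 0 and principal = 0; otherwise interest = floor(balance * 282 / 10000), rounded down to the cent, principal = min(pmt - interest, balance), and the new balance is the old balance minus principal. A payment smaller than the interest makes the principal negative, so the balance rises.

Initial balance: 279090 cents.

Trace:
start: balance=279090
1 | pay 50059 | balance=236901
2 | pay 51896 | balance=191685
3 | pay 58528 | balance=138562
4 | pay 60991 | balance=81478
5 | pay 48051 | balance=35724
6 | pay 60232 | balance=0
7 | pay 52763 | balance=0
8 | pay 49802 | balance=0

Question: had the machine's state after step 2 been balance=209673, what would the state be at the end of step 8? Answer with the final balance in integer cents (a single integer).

state after step 2 := balance=209673
3 | pay 58528 | balance=157057
4 | pay 60991 | balance=100495
5 | pay 48051 | balance=55277
6 | pay 60232 | balance=0
7 | pay 52763 | balance=0
8 | pay 49802 | balance=0

0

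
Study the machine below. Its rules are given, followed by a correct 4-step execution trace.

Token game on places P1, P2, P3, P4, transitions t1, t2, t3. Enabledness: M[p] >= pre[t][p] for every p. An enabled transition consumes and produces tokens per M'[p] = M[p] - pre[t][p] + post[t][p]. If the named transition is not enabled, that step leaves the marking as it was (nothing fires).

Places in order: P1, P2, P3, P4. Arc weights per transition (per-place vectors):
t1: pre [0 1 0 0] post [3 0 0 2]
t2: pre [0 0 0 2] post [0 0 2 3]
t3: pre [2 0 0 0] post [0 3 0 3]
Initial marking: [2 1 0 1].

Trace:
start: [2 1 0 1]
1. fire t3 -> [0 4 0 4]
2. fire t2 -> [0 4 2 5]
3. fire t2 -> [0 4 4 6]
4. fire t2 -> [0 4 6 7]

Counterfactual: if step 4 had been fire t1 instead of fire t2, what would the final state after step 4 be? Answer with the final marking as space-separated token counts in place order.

(re-executing from step 4 with the substitution; state before step 4: [0 4 4 6])
4. fire t1 -> [3 3 4 8]

3 3 4 8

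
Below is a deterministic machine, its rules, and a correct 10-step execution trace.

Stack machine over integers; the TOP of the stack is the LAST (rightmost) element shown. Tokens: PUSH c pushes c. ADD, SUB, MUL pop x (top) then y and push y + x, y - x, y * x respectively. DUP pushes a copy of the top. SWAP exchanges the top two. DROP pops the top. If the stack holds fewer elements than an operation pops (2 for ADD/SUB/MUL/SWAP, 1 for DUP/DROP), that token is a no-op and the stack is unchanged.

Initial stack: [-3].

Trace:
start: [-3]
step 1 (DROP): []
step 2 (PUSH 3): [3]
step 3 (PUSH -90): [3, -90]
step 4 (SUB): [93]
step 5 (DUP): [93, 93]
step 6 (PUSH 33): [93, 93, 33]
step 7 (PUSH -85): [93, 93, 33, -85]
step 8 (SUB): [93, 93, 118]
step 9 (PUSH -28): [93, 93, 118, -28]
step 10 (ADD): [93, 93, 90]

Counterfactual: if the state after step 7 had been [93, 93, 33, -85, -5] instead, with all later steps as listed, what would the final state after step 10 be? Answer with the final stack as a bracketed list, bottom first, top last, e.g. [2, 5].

state after step 7 := [93, 93, 33, -85, -5]
step 8 (SUB): [93, 93, 33, -80]
step 9 (PUSH -28): [93, 93, 33, -80, -28]
step 10 (ADD): [93, 93, 33, -108]

[93, 93, 33, -108]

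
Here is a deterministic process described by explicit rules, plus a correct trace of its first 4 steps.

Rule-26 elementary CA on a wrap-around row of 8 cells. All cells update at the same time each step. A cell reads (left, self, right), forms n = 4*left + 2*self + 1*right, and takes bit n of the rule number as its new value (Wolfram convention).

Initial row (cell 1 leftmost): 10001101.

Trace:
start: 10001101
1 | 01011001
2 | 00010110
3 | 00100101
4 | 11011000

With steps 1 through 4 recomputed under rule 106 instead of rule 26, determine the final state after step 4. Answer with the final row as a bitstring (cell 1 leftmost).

(re-executing steps 1..4 under rule 106; state before step 1: 10001101)
1 | 10011111
2 | 10110000
3 | 01110001
4 | 11010010

11010010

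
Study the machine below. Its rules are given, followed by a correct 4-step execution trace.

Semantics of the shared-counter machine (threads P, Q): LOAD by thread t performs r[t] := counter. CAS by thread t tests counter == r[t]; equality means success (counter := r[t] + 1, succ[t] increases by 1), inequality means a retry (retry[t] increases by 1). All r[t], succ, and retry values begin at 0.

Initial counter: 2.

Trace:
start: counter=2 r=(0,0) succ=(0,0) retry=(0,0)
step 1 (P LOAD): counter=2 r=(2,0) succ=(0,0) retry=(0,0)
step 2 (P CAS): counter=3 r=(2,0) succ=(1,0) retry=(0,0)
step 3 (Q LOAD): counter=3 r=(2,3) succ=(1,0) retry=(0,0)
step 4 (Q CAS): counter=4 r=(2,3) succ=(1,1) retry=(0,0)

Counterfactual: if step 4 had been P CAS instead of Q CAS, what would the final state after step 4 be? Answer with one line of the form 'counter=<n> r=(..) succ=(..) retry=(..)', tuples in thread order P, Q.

counter=3 r=(2,3) succ=(1,0) retry=(1,0)

(re-executing from step 4 with the substitution; state before step 4: counter=3 r=(2,3) succ=(1,0) retry=(0,0))
step 4 (P CAS): counter=3 r=(2,3) succ=(1,0) retry=(1,0)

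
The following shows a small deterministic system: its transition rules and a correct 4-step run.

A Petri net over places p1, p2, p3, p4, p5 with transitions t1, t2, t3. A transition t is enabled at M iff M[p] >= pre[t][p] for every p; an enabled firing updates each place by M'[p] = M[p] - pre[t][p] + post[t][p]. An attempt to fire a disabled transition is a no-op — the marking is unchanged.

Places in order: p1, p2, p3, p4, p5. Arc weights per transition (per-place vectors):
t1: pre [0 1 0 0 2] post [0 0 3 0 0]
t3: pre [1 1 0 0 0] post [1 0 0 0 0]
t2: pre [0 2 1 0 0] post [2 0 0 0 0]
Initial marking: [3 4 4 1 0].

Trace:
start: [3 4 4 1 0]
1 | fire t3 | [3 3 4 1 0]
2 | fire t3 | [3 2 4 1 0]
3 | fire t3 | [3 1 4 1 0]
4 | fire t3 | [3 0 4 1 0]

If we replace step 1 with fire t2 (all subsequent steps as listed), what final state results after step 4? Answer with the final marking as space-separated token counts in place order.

5 0 3 1 0

(re-executing from step 1 with the substitution; state before step 1: [3 4 4 1 0])
1 | fire t2 | [5 2 3 1 0]
2 | fire t3 | [5 1 3 1 0]
3 | fire t3 | [5 0 3 1 0]
4 | fire t3 | [5 0 3 1 0]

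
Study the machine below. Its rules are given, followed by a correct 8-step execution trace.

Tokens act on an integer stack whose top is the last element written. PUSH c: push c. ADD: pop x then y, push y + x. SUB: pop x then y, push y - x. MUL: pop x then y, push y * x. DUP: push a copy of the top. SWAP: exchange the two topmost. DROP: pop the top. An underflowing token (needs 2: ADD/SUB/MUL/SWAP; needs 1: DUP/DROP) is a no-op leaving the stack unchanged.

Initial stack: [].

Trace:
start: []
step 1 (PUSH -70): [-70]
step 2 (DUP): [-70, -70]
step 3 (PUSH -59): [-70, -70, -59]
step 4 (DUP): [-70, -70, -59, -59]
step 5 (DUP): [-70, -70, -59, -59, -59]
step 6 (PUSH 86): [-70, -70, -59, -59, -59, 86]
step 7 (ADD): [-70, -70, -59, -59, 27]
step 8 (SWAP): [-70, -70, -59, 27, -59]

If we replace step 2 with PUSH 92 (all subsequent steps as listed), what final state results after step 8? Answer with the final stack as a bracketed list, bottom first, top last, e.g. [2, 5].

[-70, 92, -59, 27, -59]

(re-executing from step 2 with the substitution; state before step 2: [-70])
step 2 (PUSH 92): [-70, 92]
step 3 (PUSH -59): [-70, 92, -59]
step 4 (DUP): [-70, 92, -59, -59]
step 5 (DUP): [-70, 92, -59, -59, -59]
step 6 (PUSH 86): [-70, 92, -59, -59, -59, 86]
step 7 (ADD): [-70, 92, -59, -59, 27]
step 8 (SWAP): [-70, 92, -59, 27, -59]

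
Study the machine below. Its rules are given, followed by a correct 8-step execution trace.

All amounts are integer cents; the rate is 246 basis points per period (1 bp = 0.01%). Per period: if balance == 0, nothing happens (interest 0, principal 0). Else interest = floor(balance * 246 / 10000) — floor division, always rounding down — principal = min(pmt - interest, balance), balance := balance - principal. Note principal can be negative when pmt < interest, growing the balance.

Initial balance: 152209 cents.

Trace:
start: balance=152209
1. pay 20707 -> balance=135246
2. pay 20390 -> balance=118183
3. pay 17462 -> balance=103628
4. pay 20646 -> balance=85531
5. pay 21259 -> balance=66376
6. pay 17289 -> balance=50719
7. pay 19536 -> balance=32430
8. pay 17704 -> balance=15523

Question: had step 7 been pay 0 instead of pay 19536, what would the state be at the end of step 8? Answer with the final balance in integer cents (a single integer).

(re-executing from step 7 with the substitution; state before step 7: balance=50719)
7. pay 0 -> balance=51966
8. pay 17704 -> balance=35540

35540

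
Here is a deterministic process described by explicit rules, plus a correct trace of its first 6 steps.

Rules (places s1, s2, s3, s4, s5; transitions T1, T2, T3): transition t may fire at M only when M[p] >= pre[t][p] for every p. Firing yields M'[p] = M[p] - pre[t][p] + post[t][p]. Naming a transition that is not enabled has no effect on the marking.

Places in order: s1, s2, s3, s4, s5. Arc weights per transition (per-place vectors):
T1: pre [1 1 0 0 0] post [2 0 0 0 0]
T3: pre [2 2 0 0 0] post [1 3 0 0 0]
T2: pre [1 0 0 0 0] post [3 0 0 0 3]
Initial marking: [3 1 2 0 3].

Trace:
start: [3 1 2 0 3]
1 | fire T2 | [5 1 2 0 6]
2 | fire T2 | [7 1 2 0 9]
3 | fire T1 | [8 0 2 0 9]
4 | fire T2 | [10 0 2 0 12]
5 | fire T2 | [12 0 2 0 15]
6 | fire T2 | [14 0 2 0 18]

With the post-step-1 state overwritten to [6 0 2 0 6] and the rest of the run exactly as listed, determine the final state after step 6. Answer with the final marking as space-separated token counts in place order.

14 0 2 0 18

state after step 1 := [6 0 2 0 6]
2 | fire T2 | [8 0 2 0 9]
3 | fire T1 | [8 0 2 0 9]
4 | fire T2 | [10 0 2 0 12]
5 | fire T2 | [12 0 2 0 15]
6 | fire T2 | [14 0 2 0 18]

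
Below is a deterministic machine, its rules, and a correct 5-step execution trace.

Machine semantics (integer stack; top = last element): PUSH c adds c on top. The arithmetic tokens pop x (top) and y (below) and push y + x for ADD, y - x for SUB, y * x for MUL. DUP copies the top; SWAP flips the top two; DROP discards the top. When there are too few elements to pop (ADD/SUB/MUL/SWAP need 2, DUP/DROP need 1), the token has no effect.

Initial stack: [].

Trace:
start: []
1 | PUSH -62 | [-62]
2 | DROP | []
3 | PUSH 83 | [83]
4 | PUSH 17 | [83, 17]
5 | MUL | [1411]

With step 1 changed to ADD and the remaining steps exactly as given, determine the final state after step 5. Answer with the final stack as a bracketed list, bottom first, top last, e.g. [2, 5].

[1411]

(re-executing from step 1 with the substitution; state before step 1: [])
1 | ADD | []
2 | DROP | []
3 | PUSH 83 | [83]
4 | PUSH 17 | [83, 17]
5 | MUL | [1411]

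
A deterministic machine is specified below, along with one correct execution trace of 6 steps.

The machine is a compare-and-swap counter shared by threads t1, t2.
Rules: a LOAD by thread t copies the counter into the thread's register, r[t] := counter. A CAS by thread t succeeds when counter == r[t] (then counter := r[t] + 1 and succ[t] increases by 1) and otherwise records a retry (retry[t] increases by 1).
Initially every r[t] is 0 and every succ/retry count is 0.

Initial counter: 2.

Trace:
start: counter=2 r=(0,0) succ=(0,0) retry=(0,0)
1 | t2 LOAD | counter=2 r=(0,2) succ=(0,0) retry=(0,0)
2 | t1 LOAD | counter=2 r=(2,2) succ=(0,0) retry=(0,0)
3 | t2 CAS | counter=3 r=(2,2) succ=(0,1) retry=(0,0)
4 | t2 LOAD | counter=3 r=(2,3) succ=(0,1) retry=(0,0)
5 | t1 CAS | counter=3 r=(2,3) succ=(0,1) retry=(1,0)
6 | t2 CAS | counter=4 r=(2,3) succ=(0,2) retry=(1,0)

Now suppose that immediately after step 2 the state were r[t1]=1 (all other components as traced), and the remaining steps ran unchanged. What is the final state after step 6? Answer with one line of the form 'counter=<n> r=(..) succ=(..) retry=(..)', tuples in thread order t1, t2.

counter=4 r=(1,3) succ=(0,2) retry=(1,0)

state after step 2 := counter=2 r=(1,2) succ=(0,0) retry=(0,0)
3 | t2 CAS | counter=3 r=(1,2) succ=(0,1) retry=(0,0)
4 | t2 LOAD | counter=3 r=(1,3) succ=(0,1) retry=(0,0)
5 | t1 CAS | counter=3 r=(1,3) succ=(0,1) retry=(1,0)
6 | t2 CAS | counter=4 r=(1,3) succ=(0,2) retry=(1,0)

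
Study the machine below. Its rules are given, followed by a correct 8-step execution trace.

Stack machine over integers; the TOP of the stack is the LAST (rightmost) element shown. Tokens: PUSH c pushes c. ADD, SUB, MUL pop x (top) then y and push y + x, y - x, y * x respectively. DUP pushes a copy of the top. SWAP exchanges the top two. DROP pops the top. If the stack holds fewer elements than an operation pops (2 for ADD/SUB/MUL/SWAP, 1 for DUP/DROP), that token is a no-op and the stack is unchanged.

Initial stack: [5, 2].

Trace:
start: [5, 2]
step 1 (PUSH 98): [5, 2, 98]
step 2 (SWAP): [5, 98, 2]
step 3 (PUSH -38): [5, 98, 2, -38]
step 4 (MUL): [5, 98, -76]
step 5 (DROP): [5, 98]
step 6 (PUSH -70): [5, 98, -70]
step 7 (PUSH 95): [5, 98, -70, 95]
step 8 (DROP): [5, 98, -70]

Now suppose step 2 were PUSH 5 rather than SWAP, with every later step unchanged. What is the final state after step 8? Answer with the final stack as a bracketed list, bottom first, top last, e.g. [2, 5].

[5, 2, 98, -70]

(re-executing from step 2 with the substitution; state before step 2: [5, 2, 98])
step 2 (PUSH 5): [5, 2, 98, 5]
step 3 (PUSH -38): [5, 2, 98, 5, -38]
step 4 (MUL): [5, 2, 98, -190]
step 5 (DROP): [5, 2, 98]
step 6 (PUSH -70): [5, 2, 98, -70]
step 7 (PUSH 95): [5, 2, 98, -70, 95]
step 8 (DROP): [5, 2, 98, -70]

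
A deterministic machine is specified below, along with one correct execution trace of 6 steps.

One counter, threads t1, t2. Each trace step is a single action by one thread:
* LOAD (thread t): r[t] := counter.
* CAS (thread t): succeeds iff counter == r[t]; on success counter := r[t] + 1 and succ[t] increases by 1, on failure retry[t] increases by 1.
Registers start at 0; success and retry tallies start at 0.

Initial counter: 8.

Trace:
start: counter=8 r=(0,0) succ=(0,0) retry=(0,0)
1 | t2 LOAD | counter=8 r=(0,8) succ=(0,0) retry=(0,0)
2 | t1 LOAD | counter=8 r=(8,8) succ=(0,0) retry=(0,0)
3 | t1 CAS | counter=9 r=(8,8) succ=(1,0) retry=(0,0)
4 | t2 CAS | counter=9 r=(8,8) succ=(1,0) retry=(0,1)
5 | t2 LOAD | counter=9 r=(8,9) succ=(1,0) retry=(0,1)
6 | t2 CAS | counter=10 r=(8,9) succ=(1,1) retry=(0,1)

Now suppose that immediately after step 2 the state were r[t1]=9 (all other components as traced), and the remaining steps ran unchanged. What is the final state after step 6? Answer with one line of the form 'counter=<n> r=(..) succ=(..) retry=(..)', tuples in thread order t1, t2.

counter=10 r=(9,9) succ=(0,2) retry=(1,0)

state after step 2 := counter=8 r=(9,8) succ=(0,0) retry=(0,0)
3 | t1 CAS | counter=8 r=(9,8) succ=(0,0) retry=(1,0)
4 | t2 CAS | counter=9 r=(9,8) succ=(0,1) retry=(1,0)
5 | t2 LOAD | counter=9 r=(9,9) succ=(0,1) retry=(1,0)
6 | t2 CAS | counter=10 r=(9,9) succ=(0,2) retry=(1,0)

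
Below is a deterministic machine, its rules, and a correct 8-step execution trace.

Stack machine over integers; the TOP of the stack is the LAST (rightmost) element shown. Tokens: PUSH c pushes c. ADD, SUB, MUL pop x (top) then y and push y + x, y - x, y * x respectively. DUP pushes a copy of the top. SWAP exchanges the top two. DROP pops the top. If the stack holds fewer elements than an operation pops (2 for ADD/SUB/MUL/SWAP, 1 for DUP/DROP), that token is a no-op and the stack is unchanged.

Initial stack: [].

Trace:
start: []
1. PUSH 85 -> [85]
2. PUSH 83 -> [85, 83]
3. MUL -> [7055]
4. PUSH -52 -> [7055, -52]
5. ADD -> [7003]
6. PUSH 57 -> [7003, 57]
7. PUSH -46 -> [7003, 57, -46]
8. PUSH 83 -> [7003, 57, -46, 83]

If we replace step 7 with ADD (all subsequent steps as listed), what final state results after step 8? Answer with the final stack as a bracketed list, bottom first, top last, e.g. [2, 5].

[7060, 83]

(re-executing from step 7 with the substitution; state before step 7: [7003, 57])
7. ADD -> [7060]
8. PUSH 83 -> [7060, 83]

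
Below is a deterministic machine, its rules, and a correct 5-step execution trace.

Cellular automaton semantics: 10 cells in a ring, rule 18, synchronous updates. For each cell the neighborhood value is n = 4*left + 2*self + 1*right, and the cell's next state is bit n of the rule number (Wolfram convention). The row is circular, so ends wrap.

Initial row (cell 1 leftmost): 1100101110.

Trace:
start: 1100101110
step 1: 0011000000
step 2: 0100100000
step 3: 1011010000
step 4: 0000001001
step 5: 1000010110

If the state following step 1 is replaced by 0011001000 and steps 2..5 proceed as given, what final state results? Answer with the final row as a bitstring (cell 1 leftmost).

state after step 1 := 0011001000
step 2: 0100110100
step 3: 1011000010
step 4: 0000100100
step 5: 0001011010

0001011010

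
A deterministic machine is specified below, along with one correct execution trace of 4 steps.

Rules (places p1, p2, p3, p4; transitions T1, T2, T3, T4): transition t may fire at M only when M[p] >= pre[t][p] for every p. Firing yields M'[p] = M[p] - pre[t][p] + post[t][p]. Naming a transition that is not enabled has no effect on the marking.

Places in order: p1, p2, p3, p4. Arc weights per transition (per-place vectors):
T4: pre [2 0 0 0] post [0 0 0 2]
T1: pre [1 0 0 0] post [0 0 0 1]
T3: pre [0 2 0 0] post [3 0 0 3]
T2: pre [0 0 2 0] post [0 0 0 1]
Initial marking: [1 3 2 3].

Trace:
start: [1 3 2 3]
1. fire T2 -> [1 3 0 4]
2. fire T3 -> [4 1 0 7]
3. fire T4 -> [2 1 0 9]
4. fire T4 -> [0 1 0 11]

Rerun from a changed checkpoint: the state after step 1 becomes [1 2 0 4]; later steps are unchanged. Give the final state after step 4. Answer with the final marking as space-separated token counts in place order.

state after step 1 := [1 2 0 4]
2. fire T3 -> [4 0 0 7]
3. fire T4 -> [2 0 0 9]
4. fire T4 -> [0 0 0 11]

0 0 0 11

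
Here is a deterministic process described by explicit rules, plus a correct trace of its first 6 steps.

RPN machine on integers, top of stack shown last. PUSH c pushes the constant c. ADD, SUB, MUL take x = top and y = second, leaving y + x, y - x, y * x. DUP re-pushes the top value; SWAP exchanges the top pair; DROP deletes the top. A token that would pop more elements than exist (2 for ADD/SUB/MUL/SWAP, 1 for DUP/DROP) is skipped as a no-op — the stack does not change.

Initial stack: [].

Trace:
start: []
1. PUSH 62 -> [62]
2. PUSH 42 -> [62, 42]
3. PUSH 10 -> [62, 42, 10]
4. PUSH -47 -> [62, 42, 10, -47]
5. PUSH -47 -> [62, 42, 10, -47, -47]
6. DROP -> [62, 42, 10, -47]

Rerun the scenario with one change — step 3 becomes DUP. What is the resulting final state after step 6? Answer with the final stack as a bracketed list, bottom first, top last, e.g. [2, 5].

[62, 42, 42, -47]

(re-executing from step 3 with the substitution; state before step 3: [62, 42])
3. DUP -> [62, 42, 42]
4. PUSH -47 -> [62, 42, 42, -47]
5. PUSH -47 -> [62, 42, 42, -47, -47]
6. DROP -> [62, 42, 42, -47]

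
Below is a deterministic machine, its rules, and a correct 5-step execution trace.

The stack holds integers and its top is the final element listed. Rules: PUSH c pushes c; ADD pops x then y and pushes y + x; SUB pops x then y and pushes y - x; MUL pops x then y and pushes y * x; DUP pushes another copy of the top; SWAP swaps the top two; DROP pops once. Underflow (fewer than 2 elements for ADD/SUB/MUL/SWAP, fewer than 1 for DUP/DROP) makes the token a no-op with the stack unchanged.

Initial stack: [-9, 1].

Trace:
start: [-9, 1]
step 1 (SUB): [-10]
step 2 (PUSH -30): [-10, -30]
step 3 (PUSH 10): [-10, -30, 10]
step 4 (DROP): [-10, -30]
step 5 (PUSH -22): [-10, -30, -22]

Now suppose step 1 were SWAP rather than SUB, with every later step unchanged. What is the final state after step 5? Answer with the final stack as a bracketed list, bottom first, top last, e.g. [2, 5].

[1, -9, -30, -22]

(re-executing from step 1 with the substitution; state before step 1: [-9, 1])
step 1 (SWAP): [1, -9]
step 2 (PUSH -30): [1, -9, -30]
step 3 (PUSH 10): [1, -9, -30, 10]
step 4 (DROP): [1, -9, -30]
step 5 (PUSH -22): [1, -9, -30, -22]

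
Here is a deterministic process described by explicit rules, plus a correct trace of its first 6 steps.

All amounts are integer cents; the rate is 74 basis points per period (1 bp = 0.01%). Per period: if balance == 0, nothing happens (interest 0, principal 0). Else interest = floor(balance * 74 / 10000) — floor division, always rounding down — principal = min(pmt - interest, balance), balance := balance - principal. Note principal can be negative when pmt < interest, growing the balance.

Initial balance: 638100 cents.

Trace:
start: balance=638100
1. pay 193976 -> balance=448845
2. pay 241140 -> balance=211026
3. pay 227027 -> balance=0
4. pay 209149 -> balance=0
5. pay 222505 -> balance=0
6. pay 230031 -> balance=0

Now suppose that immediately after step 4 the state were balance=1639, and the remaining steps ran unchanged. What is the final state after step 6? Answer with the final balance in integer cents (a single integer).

state after step 4 := balance=1639
5. pay 222505 -> balance=0
6. pay 230031 -> balance=0

0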